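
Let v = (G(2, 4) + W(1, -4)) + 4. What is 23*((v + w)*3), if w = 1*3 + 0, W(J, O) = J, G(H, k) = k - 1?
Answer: 759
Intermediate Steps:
G(H, k) = -1 + k
v = 8 (v = ((-1 + 4) + 1) + 4 = (3 + 1) + 4 = 4 + 4 = 8)
w = 3 (w = 3 + 0 = 3)
23*((v + w)*3) = 23*((8 + 3)*3) = 23*(11*3) = 23*33 = 759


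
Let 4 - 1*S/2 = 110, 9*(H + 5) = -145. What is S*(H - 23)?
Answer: 84164/9 ≈ 9351.6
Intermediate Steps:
H = -190/9 (H = -5 + (1/9)*(-145) = -5 - 145/9 = -190/9 ≈ -21.111)
S = -212 (S = 8 - 2*110 = 8 - 220 = -212)
S*(H - 23) = -212*(-190/9 - 23) = -212*(-397/9) = 84164/9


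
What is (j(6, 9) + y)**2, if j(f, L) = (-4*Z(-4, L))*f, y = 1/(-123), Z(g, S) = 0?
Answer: 1/15129 ≈ 6.6098e-5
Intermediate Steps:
y = -1/123 ≈ -0.0081301
j(f, L) = 0 (j(f, L) = (-4*0)*f = 0*f = 0)
(j(6, 9) + y)**2 = (0 - 1/123)**2 = (-1/123)**2 = 1/15129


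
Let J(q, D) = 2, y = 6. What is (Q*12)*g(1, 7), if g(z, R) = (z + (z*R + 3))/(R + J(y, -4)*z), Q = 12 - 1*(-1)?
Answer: 572/3 ≈ 190.67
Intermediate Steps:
Q = 13 (Q = 12 + 1 = 13)
g(z, R) = (3 + z + R*z)/(R + 2*z) (g(z, R) = (z + (z*R + 3))/(R + 2*z) = (z + (R*z + 3))/(R + 2*z) = (z + (3 + R*z))/(R + 2*z) = (3 + z + R*z)/(R + 2*z))
(Q*12)*g(1, 7) = (13*12)*((3 + 1 + 7*1)/(7 + 2*1)) = 156*((3 + 1 + 7)/(7 + 2)) = 156*(11/9) = 572/3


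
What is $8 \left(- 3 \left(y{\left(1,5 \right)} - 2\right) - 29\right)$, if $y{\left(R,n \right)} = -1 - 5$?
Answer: $-40$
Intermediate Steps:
$y{\left(R,n \right)} = -6$
$8 \left(- 3 \left(y{\left(1,5 \right)} - 2\right) - 29\right) = 8 \left(- 3 \left(-6 - 2\right) - 29\right) = 8 \left(\left(-3\right) \left(-8\right) - 29\right) = 8 \left(24 - 29\right) = 8 \left(-5\right) = -40$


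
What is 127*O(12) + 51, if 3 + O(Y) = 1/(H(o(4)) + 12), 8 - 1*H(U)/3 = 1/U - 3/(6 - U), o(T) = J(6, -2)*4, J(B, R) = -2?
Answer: -676978/2073 ≈ -326.57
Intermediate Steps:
o(T) = -8 (o(T) = -2*4 = -8)
H(U) = 24 - 3/U + 9/(6 - U) (H(U) = 24 - 3*(1/U - 3/(6 - U)) = 24 + (-3/U + 9/(6 - U)) = 24 - 3/U + 9/(6 - U))
O(Y) = -6163/2073 (O(Y) = -3 + 1/(6*(3 - 26*(-8) + 4*(-8)²)/(-8*(-6 - 8)) + 12) = -3 + 1/(6*(-⅛)*(3 + 208 + 4*64)/(-14) + 12) = -3 + 1/(6*(-⅛)*(-1/14)*(3 + 208 + 256) + 12) = -3 + 1/(6*(-⅛)*(-1/14)*467 + 12) = -3 + 1/(1401/56 + 12) = -3 + 1/(2073/56) = -3 + 56/2073 = -6163/2073)
127*O(12) + 51 = 127*(-6163/2073) + 51 = -782701/2073 + 51 = -676978/2073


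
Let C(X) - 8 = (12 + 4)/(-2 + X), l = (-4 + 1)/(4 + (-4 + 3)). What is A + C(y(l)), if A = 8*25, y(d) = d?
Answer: 608/3 ≈ 202.67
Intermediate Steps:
l = -1 (l = -3/(4 - 1) = -3/3 = -3*1/3 = -1)
C(X) = 8 + 16/(-2 + X) (C(X) = 8 + (12 + 4)/(-2 + X) = 8 + 16/(-2 + X))
A = 200
A + C(y(l)) = 200 + 8*(-1)/(-2 - 1) = 200 + 8*(-1)/(-3) = 200 + 8*(-1)*(-1/3) = 200 + 8/3 = 608/3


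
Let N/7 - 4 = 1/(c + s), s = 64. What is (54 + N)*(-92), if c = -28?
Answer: -68057/9 ≈ -7561.9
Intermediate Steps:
N = 1015/36 (N = 28 + 7/(-28 + 64) = 28 + 7/36 = 1015/36 ≈ 28.194)
(54 + N)*(-92) = (54 + 1015/36)*(-92) = (2959/36)*(-92) = -68057/9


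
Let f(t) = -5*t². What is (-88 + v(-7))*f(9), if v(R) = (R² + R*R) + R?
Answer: -1215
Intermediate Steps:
v(R) = R + 2*R² (v(R) = (R² + R²) + R = 2*R² + R = R + 2*R²)
(-88 + v(-7))*f(9) = (-88 - 7*(1 + 2*(-7)))*(-5*9²) = (-88 - 7*(1 - 14))*(-5*81) = (-88 - 7*(-13))*(-405) = (-88 + 91)*(-405) = 3*(-405) = -1215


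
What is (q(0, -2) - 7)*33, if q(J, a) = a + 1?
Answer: -264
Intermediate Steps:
q(J, a) = 1 + a
(q(0, -2) - 7)*33 = ((1 - 2) - 7)*33 = (-1 - 7)*33 = -8*33 = -264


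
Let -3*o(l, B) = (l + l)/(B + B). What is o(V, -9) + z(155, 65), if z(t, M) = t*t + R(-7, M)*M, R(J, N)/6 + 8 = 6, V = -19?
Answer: 627596/27 ≈ 23244.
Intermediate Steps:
R(J, N) = -12 (R(J, N) = -48 + 6*6 = -48 + 36 = -12)
z(t, M) = t² - 12*M (z(t, M) = t*t - 12*M = t² - 12*M)
o(l, B) = -l/(3*B) (o(l, B) = -(l + l)/(3*(B + B)) = -2*l/(3*(2*B)) = -2*l*1/(2*B)/3 = -l/(3*B))
o(V, -9) + z(155, 65) = -⅓*(-19)/(-9) + (155² - 12*65) = -⅓*(-19)*(-⅑) + (24025 - 780) = -19/27 + 23245 = 627596/27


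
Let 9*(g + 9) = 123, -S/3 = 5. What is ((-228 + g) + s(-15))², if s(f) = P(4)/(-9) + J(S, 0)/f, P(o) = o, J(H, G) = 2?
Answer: 101525776/2025 ≈ 50136.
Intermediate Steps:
S = -15 (S = -3*5 = -15)
g = 14/3 (g = -9 + (⅑)*123 = -9 + 41/3 = 14/3 ≈ 4.6667)
s(f) = -4/9 + 2/f (s(f) = 4/(-9) + 2/f = 4*(-⅑) + 2/f = -4/9 + 2/f)
((-228 + g) + s(-15))² = ((-228 + 14/3) + (-4/9 + 2/(-15)))² = (-670/3 + (-4/9 + 2*(-1/15)))² = (-670/3 + (-4/9 - 2/15))² = (-670/3 - 26/45)² = (-10076/45)² = 101525776/2025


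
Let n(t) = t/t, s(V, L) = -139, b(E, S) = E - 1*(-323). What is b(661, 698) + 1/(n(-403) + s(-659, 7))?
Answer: 135791/138 ≈ 983.99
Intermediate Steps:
b(E, S) = 323 + E (b(E, S) = E + 323 = 323 + E)
n(t) = 1
b(661, 698) + 1/(n(-403) + s(-659, 7)) = (323 + 661) + 1/(1 - 139) = 984 + 1/(-138) = 984 - 1/138 = 135791/138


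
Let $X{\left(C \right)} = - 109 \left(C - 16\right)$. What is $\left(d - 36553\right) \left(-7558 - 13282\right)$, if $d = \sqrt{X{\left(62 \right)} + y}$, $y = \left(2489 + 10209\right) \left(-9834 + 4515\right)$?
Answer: $761764520 - 41680 i \sqrt{16886419} \approx 7.6176 \cdot 10^{8} - 1.7128 \cdot 10^{8} i$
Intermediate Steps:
$X{\left(C \right)} = 1744 - 109 C$ ($X{\left(C \right)} = - 109 \left(-16 + C\right) = 1744 - 109 C$)
$y = -67540662$ ($y = 12698 \left(-5319\right) = -67540662$)
$d = 2 i \sqrt{16886419}$ ($d = \sqrt{\left(1744 - 6758\right) - 67540662} = \sqrt{-5014 - 67540662} = \sqrt{-67545676} = 2 i \sqrt{16886419} \approx 8218.6 i$)
$\left(d - 36553\right) \left(-7558 - 13282\right) = \left(2 i \sqrt{16886419} - 36553\right) \left(-7558 - 13282\right) = \left(-36553 + 2 i \sqrt{16886419}\right) \left(-20840\right) = 761764520 - 41680 i \sqrt{16886419}$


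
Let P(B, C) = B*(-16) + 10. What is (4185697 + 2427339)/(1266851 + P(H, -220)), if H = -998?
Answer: 6613036/1282829 ≈ 5.1550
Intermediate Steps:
P(B, C) = 10 - 16*B (P(B, C) = -16*B + 10 = 10 - 16*B)
(4185697 + 2427339)/(1266851 + P(H, -220)) = (4185697 + 2427339)/(1266851 + (10 - 16*(-998))) = 6613036/(1266851 + (10 + 15968)) = 6613036/(1266851 + 15978) = 6613036/1282829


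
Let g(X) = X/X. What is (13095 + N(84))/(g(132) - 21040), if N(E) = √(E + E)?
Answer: -4365/7013 - 2*√42/21039 ≈ -0.62303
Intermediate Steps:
N(E) = √2*√E (N(E) = √(2*E) = √2*√E)
g(X) = 1
(13095 + N(84))/(g(132) - 21040) = (13095 + √2*√84)/(1 - 21040) = (13095 + √2*(2*√21))/(-21039) = (13095 + 2*√42)*(-1/21039) = -4365/7013 - 2*√42/21039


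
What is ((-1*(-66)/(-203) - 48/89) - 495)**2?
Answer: 80259792841089/326416489 ≈ 2.4588e+5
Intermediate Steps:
((-1*(-66)/(-203) - 48/89) - 495)**2 = ((66*(-1/203) - 48*1/89) - 495)**2 = ((-66/203 - 48/89) - 495)**2 = (-15618/18067 - 495)**2 = (-8958783/18067)**2 = 80259792841089/326416489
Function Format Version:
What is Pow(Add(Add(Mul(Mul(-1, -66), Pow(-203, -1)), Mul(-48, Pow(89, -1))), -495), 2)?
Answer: Rational(80259792841089, 326416489) ≈ 2.4588e+5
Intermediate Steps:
Pow(Add(Add(Mul(Mul(-1, -66), Pow(-203, -1)), Mul(-48, Pow(89, -1))), -495), 2) = Pow(Add(Add(Mul(66, Rational(-1, 203)), Mul(-48, Rational(1, 89))), -495), 2) = Pow(Add(Add(Rational(-66, 203), Rational(-48, 89)), -495), 2) = Pow(Add(Rational(-15618, 18067), -495), 2) = Pow(Rational(-8958783, 18067), 2) = Rational(80259792841089, 326416489)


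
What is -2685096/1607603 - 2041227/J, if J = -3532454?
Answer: -6203495456703/5678783647762 ≈ -1.0924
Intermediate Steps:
-2685096/1607603 - 2041227/J = -2685096/1607603 - 2041227/(-3532454) = -2685096*1/1607603 - 2041227*(-1/3532454) = -2685096/1607603 + 2041227/3532454 = -6203495456703/5678783647762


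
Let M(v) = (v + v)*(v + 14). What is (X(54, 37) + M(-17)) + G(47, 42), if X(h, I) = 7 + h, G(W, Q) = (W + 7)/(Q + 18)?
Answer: 1639/10 ≈ 163.90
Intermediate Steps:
M(v) = 2*v*(14 + v) (M(v) = (2*v)*(14 + v) = 2*v*(14 + v))
G(W, Q) = (7 + W)/(18 + Q)
(X(54, 37) + M(-17)) + G(47, 42) = ((7 + 54) + 2*(-17)*(14 - 17)) + (7 + 47)/(18 + 42) = (61 + 2*(-17)*(-3)) + 54/60 = (61 + 102) + (1/60)*54 = 163 + 9/10 = 1639/10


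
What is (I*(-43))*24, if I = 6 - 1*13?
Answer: 7224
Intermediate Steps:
I = -7 (I = 6 - 13 = -7)
(I*(-43))*24 = -7*(-43)*24 = 301*24 = 7224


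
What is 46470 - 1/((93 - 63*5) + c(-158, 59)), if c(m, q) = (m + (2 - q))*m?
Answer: 1568269559/33748 ≈ 46470.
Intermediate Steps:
c(m, q) = m*(2 + m - q) (c(m, q) = (2 + m - q)*m = m*(2 + m - q))
46470 - 1/((93 - 63*5) + c(-158, 59)) = 46470 - 1/((93 - 63*5) - 158*(2 - 158 - 1*59)) = 46470 - 1/((93 - 315) - 158*(2 - 158 - 59)) = 46470 - 1/(-222 - 158*(-215)) = 46470 - 1/(-222 + 33970) = 46470 - 1/33748 = 1568269559/33748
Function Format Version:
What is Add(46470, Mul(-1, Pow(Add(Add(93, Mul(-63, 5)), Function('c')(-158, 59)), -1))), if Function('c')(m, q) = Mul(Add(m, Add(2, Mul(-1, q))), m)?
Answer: Rational(1568269559, 33748) ≈ 46470.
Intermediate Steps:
Function('c')(m, q) = Mul(m, Add(2, m, Mul(-1, q))) (Function('c')(m, q) = Mul(Add(2, m, Mul(-1, q)), m) = Mul(m, Add(2, m, Mul(-1, q))))
Add(46470, Mul(-1, Pow(Add(Add(93, Mul(-63, 5)), Function('c')(-158, 59)), -1))) = Add(46470, Mul(-1, Pow(Add(Add(93, Mul(-63, 5)), Mul(-158, Add(2, -158, Mul(-1, 59)))), -1))) = Add(46470, Mul(-1, Pow(Add(Add(93, -315), Mul(-158, Add(2, -158, -59))), -1))) = Add(46470, Mul(-1, Pow(Add(-222, Mul(-158, -215)), -1))) = Add(46470, Mul(-1, Pow(Add(-222, 33970), -1))) = Add(46470, Mul(-1, Pow(33748, -1))) = Add(46470, Mul(-1, Rational(1, 33748))) = Add(46470, Rational(-1, 33748)) = Rational(1568269559, 33748)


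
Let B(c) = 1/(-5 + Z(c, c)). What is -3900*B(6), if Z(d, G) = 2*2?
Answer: 3900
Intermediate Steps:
Z(d, G) = 4
B(c) = -1 (B(c) = 1/(-5 + 4) = 1/(-1) = -1)
-3900*B(6) = -3900*(-1) = 3900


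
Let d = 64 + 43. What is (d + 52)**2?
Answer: 25281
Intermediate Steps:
d = 107
(d + 52)**2 = (107 + 52)**2 = 159**2 = 25281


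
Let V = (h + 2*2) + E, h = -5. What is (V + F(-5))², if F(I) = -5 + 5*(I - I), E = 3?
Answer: 9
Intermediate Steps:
F(I) = -5 (F(I) = -5 + 5*0 = -5 + 0 = -5)
V = 2 (V = (-5 + 2*2) + 3 = (-5 + 4) + 3 = -1 + 3 = 2)
(V + F(-5))² = (2 - 5)² = (-3)² = 9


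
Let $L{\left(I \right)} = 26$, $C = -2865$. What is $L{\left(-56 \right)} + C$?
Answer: $-2839$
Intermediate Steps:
$L{\left(-56 \right)} + C = 26 - 2865 = -2839$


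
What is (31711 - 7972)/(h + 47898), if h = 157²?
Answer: 23739/72547 ≈ 0.32722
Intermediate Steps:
h = 24649
(31711 - 7972)/(h + 47898) = (31711 - 7972)/(24649 + 47898) = 23739/72547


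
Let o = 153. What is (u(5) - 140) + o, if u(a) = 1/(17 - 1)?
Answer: 209/16 ≈ 13.063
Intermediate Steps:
u(a) = 1/16
(u(5) - 140) + o = (1/16 - 140) + 153 = -2239/16 + 153 = 209/16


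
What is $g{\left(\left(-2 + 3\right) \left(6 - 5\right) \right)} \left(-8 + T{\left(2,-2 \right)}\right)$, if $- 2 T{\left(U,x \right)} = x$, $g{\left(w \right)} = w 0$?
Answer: $0$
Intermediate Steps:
$g{\left(w \right)} = 0$
$T{\left(U,x \right)} = - \frac{x}{2}$
$g{\left(\left(-2 + 3\right) \left(6 - 5\right) \right)} \left(-8 + T{\left(2,-2 \right)}\right) = 0 \left(-8 - -1\right) = 0 \left(-8 + 1\right) = 0 \left(-7\right) = 0$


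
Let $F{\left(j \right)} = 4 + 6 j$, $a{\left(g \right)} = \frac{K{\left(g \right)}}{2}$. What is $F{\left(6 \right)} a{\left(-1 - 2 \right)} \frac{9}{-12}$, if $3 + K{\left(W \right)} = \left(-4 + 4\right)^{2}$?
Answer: $45$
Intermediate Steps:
$K{\left(W \right)} = -3$ ($K{\left(W \right)} = -3 + \left(-4 + 4\right)^{2} = -3 + 0^{2} = -3 + 0 = -3$)
$a{\left(g \right)} = - \frac{3}{2}$
$F{\left(6 \right)} a{\left(-1 - 2 \right)} \frac{9}{-12} = \left(4 + 6 \cdot 6\right) \left(- \frac{3}{2}\right) \frac{9}{-12} = \left(4 + 36\right) \left(- \frac{3}{2}\right) 9 \left(- \frac{1}{12}\right) = 40 \left(- \frac{3}{2}\right) \left(- \frac{3}{4}\right) = \left(-60\right) \left(- \frac{3}{4}\right) = 45$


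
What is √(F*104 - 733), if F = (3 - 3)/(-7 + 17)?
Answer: I*√733 ≈ 27.074*I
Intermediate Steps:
F = 0 (F = 0/10 = 0*(⅒) = 0)
√(F*104 - 733) = √(0*104 - 733) = √(0 - 733) = √(-733) = I*√733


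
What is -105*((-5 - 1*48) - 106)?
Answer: 16695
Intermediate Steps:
-105*((-5 - 1*48) - 106) = -105*((-5 - 48) - 106) = -105*(-53 - 106) = -105*(-159) = 16695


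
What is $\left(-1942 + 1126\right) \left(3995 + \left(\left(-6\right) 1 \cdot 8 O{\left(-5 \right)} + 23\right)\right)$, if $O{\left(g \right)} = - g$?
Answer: $-3082848$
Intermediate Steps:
$\left(-1942 + 1126\right) \left(3995 + \left(\left(-6\right) 1 \cdot 8 O{\left(-5 \right)} + 23\right)\right) = \left(-1942 + 1126\right) \left(3995 + \left(\left(-6\right) 1 \cdot 8 \left(\left(-1\right) \left(-5\right)\right) + 23\right)\right) = - 816 \left(3995 + \left(- 6 \cdot 8 \cdot 5 + 23\right)\right) = - 816 \left(3995 + \left(\left(-6\right) 40 + 23\right)\right) = - 816 \left(3995 + \left(-240 + 23\right)\right) = - 816 \left(3995 - 217\right) = \left(-816\right) 3778 = -3082848$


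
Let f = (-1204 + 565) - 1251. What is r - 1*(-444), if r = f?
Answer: -1446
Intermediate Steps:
f = -1890 (f = -639 - 1251 = -1890)
r = -1890
r - 1*(-444) = -1890 - 1*(-444) = -1890 + 444 = -1446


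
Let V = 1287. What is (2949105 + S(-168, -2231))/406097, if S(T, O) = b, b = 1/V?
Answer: 3795498136/522646839 ≈ 7.2621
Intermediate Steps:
b = 1/1287 ≈ 0.00077700
S(T, O) = 1/1287
(2949105 + S(-168, -2231))/406097 = (2949105 + 1/1287)/406097 = (3795498136/1287)*(1/406097) = 3795498136/522646839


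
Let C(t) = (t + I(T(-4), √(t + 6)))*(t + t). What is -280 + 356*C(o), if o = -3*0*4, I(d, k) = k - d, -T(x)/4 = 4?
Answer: -280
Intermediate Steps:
T(x) = -16 (T(x) = -4*4 = -16)
o = 0 (o = 0*4 = 0)
C(t) = 2*t*(16 + t + √(6 + t)) (C(t) = (t + (√(t + 6) - 1*(-16)))*(t + t) = (t + (√(6 + t) + 16))*(2*t) = (t + (16 + √(6 + t)))*(2*t) = (16 + t + √(6 + t))*(2*t) = 2*t*(16 + t + √(6 + t)))
-280 + 356*C(o) = -280 + 356*(2*0*(16 + 0 + √(6 + 0))) = -280 + 356*(2*0*(16 + 0 + √6)) = -280 + 356*(2*0*(16 + √6)) = -280 + 356*0 = -280 + 0 = -280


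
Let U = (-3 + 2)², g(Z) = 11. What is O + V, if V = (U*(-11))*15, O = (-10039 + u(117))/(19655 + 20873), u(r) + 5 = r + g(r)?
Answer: -1674259/10132 ≈ -165.24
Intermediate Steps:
u(r) = 6 + r (u(r) = -5 + (r + 11) = -5 + (11 + r) = 6 + r)
U = 1 (U = (-1)² = 1)
O = -2479/10132 (O = (-10039 + (6 + 117))/(19655 + 20873) = (-10039 + 123)/40528 = -9916*1/40528 = -2479/10132 ≈ -0.24467)
V = -165 (V = (1*(-11))*15 = -11*15 = -165)
O + V = -2479/10132 - 165 = -1674259/10132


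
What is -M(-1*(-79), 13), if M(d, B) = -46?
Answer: 46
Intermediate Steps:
-M(-1*(-79), 13) = -1*(-46) = 46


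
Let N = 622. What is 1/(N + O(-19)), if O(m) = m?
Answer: 1/603 ≈ 0.0016584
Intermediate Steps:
1/(N + O(-19)) = 1/(622 - 19) = 1/603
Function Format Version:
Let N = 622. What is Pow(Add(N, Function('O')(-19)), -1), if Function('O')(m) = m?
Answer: Rational(1, 603) ≈ 0.0016584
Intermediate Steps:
Pow(Add(N, Function('O')(-19)), -1) = Pow(Add(622, -19), -1) = Pow(603, -1) = Rational(1, 603)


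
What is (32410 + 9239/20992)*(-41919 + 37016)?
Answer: -3335804878977/20992 ≈ -1.5891e+8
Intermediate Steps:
(32410 + 9239/20992)*(-41919 + 37016) = (32410 + 9239*(1/20992))*(-4903) = (32410 + 9239/20992)*(-4903) = (680359959/20992)*(-4903) = -3335804878977/20992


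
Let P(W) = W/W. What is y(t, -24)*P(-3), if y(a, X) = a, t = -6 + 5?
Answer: -1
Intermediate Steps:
t = -1
P(W) = 1
y(t, -24)*P(-3) = -1*1 = -1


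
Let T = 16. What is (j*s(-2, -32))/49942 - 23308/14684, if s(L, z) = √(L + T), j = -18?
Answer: -5827/3671 - 9*√14/24971 ≈ -1.5887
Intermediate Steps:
s(L, z) = √(16 + L) (s(L, z) = √(L + 16) = √(16 + L))
(j*s(-2, -32))/49942 - 23308/14684 = -18*√(16 - 2)/49942 - 23308/14684 = -18*√14*(1/49942) - 23308*1/14684 = -9*√14/24971 - 5827/3671 = -5827/3671 - 9*√14/24971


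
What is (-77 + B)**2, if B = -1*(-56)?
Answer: 441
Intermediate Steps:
B = 56
(-77 + B)**2 = (-77 + 56)**2 = (-21)**2 = 441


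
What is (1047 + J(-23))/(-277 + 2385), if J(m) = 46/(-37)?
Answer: 38693/77996 ≈ 0.49609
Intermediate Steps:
J(m) = -46/37 (J(m) = 46*(-1/37) = -46/37)
(1047 + J(-23))/(-277 + 2385) = (1047 - 46/37)/(-277 + 2385) = (38693/37)/2108 = (38693/37)*(1/2108) = 38693/77996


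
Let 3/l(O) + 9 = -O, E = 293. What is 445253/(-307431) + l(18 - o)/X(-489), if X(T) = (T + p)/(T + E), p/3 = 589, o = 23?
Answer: -58204553/43655202 ≈ -1.3333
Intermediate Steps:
p = 1767 (p = 3*589 = 1767)
l(O) = 3/(-9 - O)
X(T) = (1767 + T)/(293 + T) (X(T) = (T + 1767)/(T + 293) = (1767 + T)/(293 + T))
445253/(-307431) + l(18 - o)/X(-489) = 445253/(-307431) + (-3/(9 + (18 - 1*23)))/(((1767 - 489)/(293 - 489))) = 445253*(-1/307431) + (-3/(9 + (18 - 23)))/((1278/(-196))) = -445253/307431 + (-3/(9 - 5))/((-1/196*1278)) = -445253/307431 + (-3/4)/(-639/98) = -445253/307431 - 3*¼*(-98/639) = -445253/307431 - ¾*(-98/639) = -445253/307431 + 49/426 = -58204553/43655202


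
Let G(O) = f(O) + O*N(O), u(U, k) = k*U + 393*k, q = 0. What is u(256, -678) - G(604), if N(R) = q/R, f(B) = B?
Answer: -440626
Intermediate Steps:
N(R) = 0 (N(R) = 0/R = 0)
u(U, k) = 393*k + U*k (u(U, k) = U*k + 393*k = 393*k + U*k)
G(O) = O (G(O) = O + O*0 = O + 0 = O)
u(256, -678) - G(604) = -678*(393 + 256) - 1*604 = -678*649 - 604 = -440022 - 604 = -440626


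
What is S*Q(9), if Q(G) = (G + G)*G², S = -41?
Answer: -59778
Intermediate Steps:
Q(G) = 2*G³ (Q(G) = (2*G)*G² = 2*G³)
S*Q(9) = -82*9³ = -82*729 = -41*1458 = -59778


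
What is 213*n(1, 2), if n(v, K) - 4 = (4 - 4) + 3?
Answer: 1491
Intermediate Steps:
n(v, K) = 7 (n(v, K) = 4 + ((4 - 4) + 3) = 4 + (0 + 3) = 4 + 3 = 7)
213*n(1, 2) = 213*7 = 1491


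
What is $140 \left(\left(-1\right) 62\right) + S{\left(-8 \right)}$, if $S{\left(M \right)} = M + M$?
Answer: $-8696$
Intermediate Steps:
$S{\left(M \right)} = 2 M$
$140 \left(\left(-1\right) 62\right) + S{\left(-8 \right)} = 140 \left(\left(-1\right) 62\right) + 2 \left(-8\right) = 140 \left(-62\right) - 16 = -8680 - 16 = -8696$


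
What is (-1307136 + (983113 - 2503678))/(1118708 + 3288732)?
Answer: -2827701/4407440 ≈ -0.64157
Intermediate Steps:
(-1307136 + (983113 - 2503678))/(1118708 + 3288732) = (-1307136 - 1520565)/4407440 = -2827701*1/4407440 = -2827701/4407440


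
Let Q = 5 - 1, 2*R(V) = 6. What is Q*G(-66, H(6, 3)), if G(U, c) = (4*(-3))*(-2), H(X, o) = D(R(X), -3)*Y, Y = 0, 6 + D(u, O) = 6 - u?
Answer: 96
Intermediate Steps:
R(V) = 3 (R(V) = (½)*6 = 3)
D(u, O) = -u (D(u, O) = -6 + (6 - u) = -u)
H(X, o) = 0 (H(X, o) = -1*3*0 = -3*0 = 0)
G(U, c) = 24 (G(U, c) = -12*(-2) = 24)
Q = 4
Q*G(-66, H(6, 3)) = 4*24 = 96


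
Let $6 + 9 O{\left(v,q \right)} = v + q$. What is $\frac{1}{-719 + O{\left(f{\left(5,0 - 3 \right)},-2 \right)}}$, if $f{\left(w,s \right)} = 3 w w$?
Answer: $- \frac{9}{6404} \approx -0.0014054$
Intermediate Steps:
$f{\left(w,s \right)} = 3 w^{2}$
$O{\left(v,q \right)} = - \frac{2}{3} + \frac{q}{9} + \frac{v}{9}$ ($O{\left(v,q \right)} = - \frac{2}{3} + \frac{v + q}{9} = - \frac{2}{3} + \frac{q + v}{9} = - \frac{2}{3} + \left(\frac{q}{9} + \frac{v}{9}\right) = - \frac{2}{3} + \frac{q}{9} + \frac{v}{9}$)
$\frac{1}{-719 + O{\left(f{\left(5,0 - 3 \right)},-2 \right)}} = \frac{1}{-719 + \left(- \frac{2}{3} + \frac{1}{9} \left(-2\right) + \frac{3 \cdot 5^{2}}{9}\right)} = \frac{1}{-719 - \left(\frac{8}{9} - \frac{1}{3} \cdot 25\right)} = \frac{1}{-719 - - \frac{67}{9}} = \frac{1}{-719 + \frac{67}{9}} = \frac{1}{- \frac{6404}{9}} = - \frac{9}{6404}$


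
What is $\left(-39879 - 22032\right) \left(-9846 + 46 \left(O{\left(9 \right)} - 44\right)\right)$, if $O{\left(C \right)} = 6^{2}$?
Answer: $632358954$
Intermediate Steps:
$O{\left(C \right)} = 36$
$\left(-39879 - 22032\right) \left(-9846 + 46 \left(O{\left(9 \right)} - 44\right)\right) = \left(-39879 - 22032\right) \left(-9846 + 46 \left(36 - 44\right)\right) = - 61911 \left(-9846 + 46 \left(-8\right)\right) = - 61911 \left(-9846 - 368\right) = \left(-61911\right) \left(-10214\right) = 632358954$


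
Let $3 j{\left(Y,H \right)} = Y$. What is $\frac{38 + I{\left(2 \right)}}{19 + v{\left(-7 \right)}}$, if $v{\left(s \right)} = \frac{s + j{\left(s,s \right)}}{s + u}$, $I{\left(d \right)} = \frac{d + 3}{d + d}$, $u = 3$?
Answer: $\frac{471}{256} \approx 1.8398$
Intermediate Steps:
$j{\left(Y,H \right)} = \frac{Y}{3}$
$I{\left(d \right)} = \frac{3 + d}{2 d}$
$v{\left(s \right)} = \frac{4 s}{3 \left(3 + s\right)}$ ($v{\left(s \right)} = \frac{s + \frac{s}{3}}{s + 3} = \frac{\frac{4}{3} s}{3 + s} = \frac{4 s}{3 \left(3 + s\right)}$)
$\frac{38 + I{\left(2 \right)}}{19 + v{\left(-7 \right)}} = \frac{38 + \frac{3 + 2}{2 \cdot 2}}{19 + \frac{4}{3} \left(-7\right) \frac{1}{3 - 7}} = \frac{38 + \frac{1}{2} \cdot \frac{1}{2} \cdot 5}{19 + \frac{4}{3} \left(-7\right) \frac{1}{-4}} = \frac{38 + \frac{5}{4}}{19 + \frac{4}{3} \left(-7\right) \left(- \frac{1}{4}\right)} = \frac{1}{19 + \frac{7}{3}} \cdot \frac{157}{4} = \frac{1}{\frac{64}{3}} \cdot \frac{157}{4} = \frac{3}{64} \cdot \frac{157}{4} = \frac{471}{256}$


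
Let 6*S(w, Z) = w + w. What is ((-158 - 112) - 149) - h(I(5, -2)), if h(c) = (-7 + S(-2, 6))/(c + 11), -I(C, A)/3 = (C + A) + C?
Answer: -16364/39 ≈ -419.59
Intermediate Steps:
S(w, Z) = w/3 (S(w, Z) = (w + w)/6 = (2*w)/6 = w/3)
I(C, A) = -6*C - 3*A (I(C, A) = -3*((C + A) + C) = -3*((A + C) + C) = -3*(A + 2*C) = -6*C - 3*A)
h(c) = -23/(3*(11 + c)) (h(c) = (-7 + (⅓)*(-2))/(c + 11) = (-7 - ⅔)/(11 + c) = -23/(3*(11 + c)))
((-158 - 112) - 149) - h(I(5, -2)) = ((-158 - 112) - 149) - (-23)/(33 + 3*(-6*5 - 3*(-2))) = (-270 - 149) - (-23)/(33 + 3*(-30 + 6)) = -419 - (-23)/(33 + 3*(-24)) = -419 - (-23)/(33 - 72) = -419 - (-23)/(-39) = -419 - (-23)*(-1)/39 = -419 - 1*23/39 = -419 - 23/39 = -16364/39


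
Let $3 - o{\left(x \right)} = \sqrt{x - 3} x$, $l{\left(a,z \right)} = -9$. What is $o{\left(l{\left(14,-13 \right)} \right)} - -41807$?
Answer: $41810 + 18 i \sqrt{3} \approx 41810.0 + 31.177 i$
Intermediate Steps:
$o{\left(x \right)} = 3 - x \sqrt{-3 + x}$ ($o{\left(x \right)} = 3 - \sqrt{x - 3} x = 3 - \sqrt{-3 + x} x = 3 - x \sqrt{-3 + x}$)
$o{\left(l{\left(14,-13 \right)} \right)} - -41807 = \left(3 - - 9 \sqrt{-3 - 9}\right) - -41807 = \left(3 - - 9 \sqrt{-12}\right) + 41807 = \left(3 - - 9 \cdot 2 i \sqrt{3}\right) + 41807 = \left(3 + 18 i \sqrt{3}\right) + 41807 = 41810 + 18 i \sqrt{3}$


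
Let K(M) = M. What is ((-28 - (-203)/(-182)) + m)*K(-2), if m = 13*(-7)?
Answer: 3123/13 ≈ 240.23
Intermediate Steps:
m = -91
((-28 - (-203)/(-182)) + m)*K(-2) = ((-28 - (-203)/(-182)) - 91)*(-2) = ((-28 - (-203)*(-1)/182) - 91)*(-2) = ((-28 - 1*29/26) - 91)*(-2) = ((-28 - 29/26) - 91)*(-2) = (-757/26 - 91)*(-2) = -3123/26*(-2) = 3123/13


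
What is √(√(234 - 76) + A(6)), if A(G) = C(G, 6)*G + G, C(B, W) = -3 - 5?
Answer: √(-42 + √158) ≈ 5.425*I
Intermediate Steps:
C(B, W) = -8
A(G) = -7*G (A(G) = -8*G + G = -7*G)
√(√(234 - 76) + A(6)) = √(√(234 - 76) - 7*6) = √(√158 - 42) = √(-42 + √158)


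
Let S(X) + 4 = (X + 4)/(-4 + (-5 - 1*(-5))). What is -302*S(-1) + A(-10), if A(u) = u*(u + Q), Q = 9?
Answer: 2889/2 ≈ 1444.5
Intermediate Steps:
A(u) = u*(9 + u) (A(u) = u*(u + 9) = u*(9 + u))
S(X) = -5 - X/4 (S(X) = -4 + (X + 4)/(-4 + (-5 - 1*(-5))) = -4 + (4 + X)/(-4 + (-5 + 5)) = -4 + (4 + X)/(-4 + 0) = -4 + (4 + X)/(-4) = -4 + (4 + X)*(-1/4) = -4 + (-1 - X/4) = -5 - X/4)
-302*S(-1) + A(-10) = -302*(-5 - 1/4*(-1)) - 10*(9 - 10) = -302*(-5 + 1/4) - 10*(-1) = -302*(-19/4) + 10 = 2869/2 + 10 = 2889/2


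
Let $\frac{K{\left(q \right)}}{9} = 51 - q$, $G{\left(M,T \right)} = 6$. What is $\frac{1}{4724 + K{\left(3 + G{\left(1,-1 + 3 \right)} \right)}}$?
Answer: $\frac{1}{5102} \approx 0.000196$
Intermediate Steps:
$K{\left(q \right)} = 459 - 9 q$ ($K{\left(q \right)} = 9 \left(51 - q\right) = 459 - 9 q$)
$\frac{1}{4724 + K{\left(3 + G{\left(1,-1 + 3 \right)} \right)}} = \frac{1}{4724 + \left(459 - 9 \left(3 + 6\right)\right)} = \frac{1}{4724 + \left(459 - 81\right)} = \frac{1}{4724 + 378} = \frac{1}{5102}$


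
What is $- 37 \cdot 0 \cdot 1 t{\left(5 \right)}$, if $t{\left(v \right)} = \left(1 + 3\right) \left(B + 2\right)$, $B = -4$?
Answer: $0$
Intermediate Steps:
$t{\left(v \right)} = -8$ ($t{\left(v \right)} = \left(1 + 3\right) \left(-4 + 2\right) = 4 \left(-2\right) = -8$)
$- 37 \cdot 0 \cdot 1 t{\left(5 \right)} = - 37 \cdot 0 \cdot 1 \left(-8\right) = \left(-37\right) 0 \left(-8\right) = 0 \left(-8\right) = 0$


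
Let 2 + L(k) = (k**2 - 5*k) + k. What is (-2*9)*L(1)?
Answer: 90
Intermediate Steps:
L(k) = -2 + k**2 - 4*k (L(k) = -2 + ((k**2 - 5*k) + k) = -2 + (k**2 - 4*k) = -2 + k**2 - 4*k)
(-2*9)*L(1) = (-2*9)*(-2 + 1**2 - 4*1) = -18*(-2 + 1 - 4) = -18*(-5) = 90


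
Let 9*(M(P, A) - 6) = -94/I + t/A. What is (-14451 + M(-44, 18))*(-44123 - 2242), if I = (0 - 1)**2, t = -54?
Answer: 2010726410/3 ≈ 6.7024e+8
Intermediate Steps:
I = 1 (I = (-1)**2 = 1)
M(P, A) = -40/9 - 6/A (M(P, A) = 6 + (-94/1 - 54/A)/9 = 6 + (-94*1 - 54/A)/9 = 6 + (-94 - 54/A)/9 = 6 + (-94/9 - 6/A) = -40/9 - 6/A)
(-14451 + M(-44, 18))*(-44123 - 2242) = (-14451 + (-40/9 - 6/18))*(-44123 - 2242) = (-14451 + (-40/9 - 6*1/18))*(-46365) = (-14451 + (-40/9 - 1/3))*(-46365) = (-14451 - 43/9)*(-46365) = -130102/9*(-46365) = 2010726410/3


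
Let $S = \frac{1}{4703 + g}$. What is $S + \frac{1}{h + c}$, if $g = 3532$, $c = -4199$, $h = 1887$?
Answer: $- \frac{5923}{19039320} \approx -0.00031109$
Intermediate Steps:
$S = \frac{1}{8235}$ ($S = \frac{1}{4703 + 3532} = \frac{1}{8235} \approx 0.00012143$)
$S + \frac{1}{h + c} = \frac{1}{8235} + \frac{1}{1887 - 4199} = \frac{1}{8235} + \frac{1}{-2312} = \frac{1}{8235} - \frac{1}{2312} = - \frac{5923}{19039320}$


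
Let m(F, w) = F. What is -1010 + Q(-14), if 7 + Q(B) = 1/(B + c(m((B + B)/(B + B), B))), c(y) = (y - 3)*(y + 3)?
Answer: -22375/22 ≈ -1017.0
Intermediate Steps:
c(y) = (-3 + y)*(3 + y)
Q(B) = -7 + 1/(-8 + B) (Q(B) = -7 + 1/(B + (-9 + ((B + B)/(B + B))²)) = -7 + 1/(B + (-9 + ((2*B)/((2*B)))²)) = -7 + 1/(B + (-9 + ((2*B)*(1/(2*B)))²)) = -7 + 1/(B + (-9 + 1²)) = -7 + 1/(B + (-9 + 1)) = -7 + 1/(B - 8) = -7 + 1/(-8 + B))
-1010 + Q(-14) = -1010 + (57 - 7*(-14))/(-8 - 14) = -1010 + (57 + 98)/(-22) = -1010 - 1/22*155 = -1010 - 155/22 = -22375/22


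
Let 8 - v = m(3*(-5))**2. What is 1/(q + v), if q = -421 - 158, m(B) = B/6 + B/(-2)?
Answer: -1/596 ≈ -0.0016779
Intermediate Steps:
m(B) = -B/3 (m(B) = B*(1/6) + B*(-1/2) = B/6 - B/2 = -B/3)
q = -579
v = -17 (v = 8 - (-(-5))**2 = 8 - (-1/3*(-15))**2 = 8 - 1*5**2 = 8 - 1*25 = 8 - 25 = -17)
1/(q + v) = 1/(-579 - 17) = 1/(-596) = -1/596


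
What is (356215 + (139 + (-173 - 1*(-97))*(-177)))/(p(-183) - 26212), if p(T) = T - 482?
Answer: -369806/26877 ≈ -13.759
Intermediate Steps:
p(T) = -482 + T
(356215 + (139 + (-173 - 1*(-97))*(-177)))/(p(-183) - 26212) = (356215 + (139 + (-173 - 1*(-97))*(-177)))/((-482 - 183) - 26212) = (356215 + (139 + (-173 + 97)*(-177)))/(-665 - 26212) = (356215 + (139 - 76*(-177)))/(-26877) = (356215 + (139 + 13452))*(-1/26877) = (356215 + 13591)*(-1/26877) = 369806*(-1/26877) = -369806/26877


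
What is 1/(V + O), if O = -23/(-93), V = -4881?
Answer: -93/453910 ≈ -0.00020489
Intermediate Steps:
O = 23/93 (O = -23*(-1/93) = 23/93 ≈ 0.24731)
1/(V + O) = 1/(-4881 + 23/93) = 1/(-453910/93) = -93/453910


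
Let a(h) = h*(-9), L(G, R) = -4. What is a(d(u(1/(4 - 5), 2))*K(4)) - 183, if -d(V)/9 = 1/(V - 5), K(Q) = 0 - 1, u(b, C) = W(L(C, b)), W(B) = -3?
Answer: -1383/8 ≈ -172.88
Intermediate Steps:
u(b, C) = -3
K(Q) = -1
d(V) = -9/(-5 + V) (d(V) = -9/(V - 5) = -9/(-5 + V))
a(h) = -9*h
a(d(u(1/(4 - 5), 2))*K(4)) - 183 = -9*(-9/(-5 - 3))*(-1) - 183 = -9*(-9/(-8))*(-1) - 183 = -9*(-9*(-⅛))*(-1) - 183 = -81*(-1)/8 - 183 = -9*(-9/8) - 183 = 81/8 - 183 = -1383/8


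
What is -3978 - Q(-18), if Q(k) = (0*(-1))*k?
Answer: -3978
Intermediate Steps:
Q(k) = 0 (Q(k) = 0*k = 0)
-3978 - Q(-18) = -3978 - 1*0 = -3978 + 0 = -3978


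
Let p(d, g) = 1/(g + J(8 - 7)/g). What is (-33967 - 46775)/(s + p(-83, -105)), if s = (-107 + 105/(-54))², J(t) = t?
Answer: -144222329304/21200340263 ≈ -6.8028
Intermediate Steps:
p(d, g) = 1/(g + 1/g) (p(d, g) = 1/(g + (8 - 7)/g) = 1/(g + 1/g))
s = 3845521/324 (s = (-107 + 105*(-1/54))² = (-107 - 35/18)² = (-1961/18)² = 3845521/324 ≈ 11869.)
(-33967 - 46775)/(s + p(-83, -105)) = (-33967 - 46775)/(3845521/324 - 105/(1 + (-105)²)) = -80742/(3845521/324 - 105/(1 + 11025)) = -80742/(3845521/324 - 105/11026) = -80742/21200340263/1786212 = -80742*1786212/21200340263 = -144222329304/21200340263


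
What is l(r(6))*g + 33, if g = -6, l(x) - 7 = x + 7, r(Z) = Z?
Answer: -87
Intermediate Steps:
l(x) = 14 + x (l(x) = 7 + (x + 7) = 7 + (7 + x) = 14 + x)
l(r(6))*g + 33 = (14 + 6)*(-6) + 33 = 20*(-6) + 33 = -120 + 33 = -87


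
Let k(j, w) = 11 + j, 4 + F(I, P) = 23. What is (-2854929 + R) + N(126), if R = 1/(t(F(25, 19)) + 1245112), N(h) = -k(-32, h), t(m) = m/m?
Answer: -3554683064603/1245113 ≈ -2.8549e+6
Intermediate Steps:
F(I, P) = 19 (F(I, P) = -4 + 23 = 19)
t(m) = 1
N(h) = 21 (N(h) = -(11 - 32) = -1*(-21) = 21)
R = 1/1245113 (R = 1/(1 + 1245112) = 1/1245113 ≈ 8.0314e-7)
(-2854929 + R) + N(126) = (-2854929 + 1/1245113) + 21 = -3554709211976/1245113 + 21 = -3554683064603/1245113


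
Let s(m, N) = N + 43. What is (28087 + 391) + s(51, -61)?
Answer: 28460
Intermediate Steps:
s(m, N) = 43 + N
(28087 + 391) + s(51, -61) = (28087 + 391) + (43 - 61) = 28478 - 18 = 28460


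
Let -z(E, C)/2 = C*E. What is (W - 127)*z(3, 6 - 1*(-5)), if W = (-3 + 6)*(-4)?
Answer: 9174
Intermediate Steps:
z(E, C) = -2*C*E
W = -12 (W = 3*(-4) = -12)
(W - 127)*z(3, 6 - 1*(-5)) = (-12 - 127)*(-2*(6 - 1*(-5))*3) = -(-278)*(6 + 5)*3 = -(-278)*11*3 = -139*(-66) = 9174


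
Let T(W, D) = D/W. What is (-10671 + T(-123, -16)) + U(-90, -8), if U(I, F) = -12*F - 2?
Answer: -1300955/123 ≈ -10577.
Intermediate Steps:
U(I, F) = -2 - 12*F
(-10671 + T(-123, -16)) + U(-90, -8) = (-10671 - 16/(-123)) + (-2 - 12*(-8)) = (-10671 - 16*(-1/123)) + (-2 + 96) = (-10671 + 16/123) + 94 = -1312517/123 + 94 = -1300955/123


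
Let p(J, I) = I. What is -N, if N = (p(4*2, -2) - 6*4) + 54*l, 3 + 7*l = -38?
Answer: 2396/7 ≈ 342.29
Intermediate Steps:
l = -41/7 (l = -3/7 + (⅐)*(-38) = -3/7 - 38/7 = -41/7 ≈ -5.8571)
N = -2396/7 (N = (-2 - 6*4) + 54*(-41/7) = (-2 - 24) - 2214/7 = -26 - 2214/7 = -2396/7 ≈ -342.29)
-N = -1*(-2396/7) = 2396/7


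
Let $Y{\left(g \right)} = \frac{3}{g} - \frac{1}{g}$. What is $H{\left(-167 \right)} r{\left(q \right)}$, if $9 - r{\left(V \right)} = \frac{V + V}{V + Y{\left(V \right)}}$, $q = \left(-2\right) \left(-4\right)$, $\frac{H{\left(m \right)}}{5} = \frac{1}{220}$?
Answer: $\frac{233}{1452} \approx 0.16047$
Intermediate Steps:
$Y{\left(g \right)} = \frac{2}{g}$
$H{\left(m \right)} = \frac{1}{44}$ ($H{\left(m \right)} = \frac{5}{220} = 5 \cdot \frac{1}{220} = \frac{1}{44}$)
$q = 8$
$r{\left(V \right)} = 9 - \frac{2 V}{V + \frac{2}{V}}$ ($r{\left(V \right)} = 9 - \frac{V + V}{V + \frac{2}{V}} = 9 - \frac{2 V}{V + \frac{2}{V}}$)
$H{\left(-167 \right)} r{\left(q \right)} = \frac{\frac{1}{2 + 8^{2}} \left(18 + 7 \cdot 8^{2}\right)}{44} = \frac{\frac{1}{2 + 64} \left(18 + 7 \cdot 64\right)}{44} = \frac{\frac{1}{66} \left(18 + 448\right)}{44} = \frac{\frac{1}{66} \cdot 466}{44} = \frac{1}{44} \cdot \frac{233}{33} = \frac{233}{1452}$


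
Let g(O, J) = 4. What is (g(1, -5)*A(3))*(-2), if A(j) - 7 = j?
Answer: -80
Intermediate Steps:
A(j) = 7 + j
(g(1, -5)*A(3))*(-2) = (4*(7 + 3))*(-2) = (4*10)*(-2) = 40*(-2) = -80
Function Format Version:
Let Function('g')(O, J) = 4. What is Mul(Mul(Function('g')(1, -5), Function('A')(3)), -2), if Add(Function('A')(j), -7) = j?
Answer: -80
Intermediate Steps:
Function('A')(j) = Add(7, j)
Mul(Mul(Function('g')(1, -5), Function('A')(3)), -2) = Mul(Mul(4, Add(7, 3)), -2) = Mul(Mul(4, 10), -2) = Mul(40, -2) = -80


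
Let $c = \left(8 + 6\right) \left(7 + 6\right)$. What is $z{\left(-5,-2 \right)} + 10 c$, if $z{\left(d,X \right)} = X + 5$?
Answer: $1823$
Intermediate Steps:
$c = 182$ ($c = 14 \cdot 13 = 182$)
$z{\left(d,X \right)} = 5 + X$
$z{\left(-5,-2 \right)} + 10 c = \left(5 - 2\right) + 10 \cdot 182 = 3 + 1820 = 1823$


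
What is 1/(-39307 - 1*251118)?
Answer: -1/290425 ≈ -3.4432e-6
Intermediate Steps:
1/(-39307 - 1*251118) = 1/(-39307 - 251118) = 1/(-290425) = -1/290425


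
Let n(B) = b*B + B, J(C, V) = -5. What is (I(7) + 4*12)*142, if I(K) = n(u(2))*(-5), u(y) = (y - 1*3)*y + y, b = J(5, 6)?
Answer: 6816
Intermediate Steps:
b = -5
u(y) = y + y*(-3 + y) (u(y) = (y - 3)*y + y = (-3 + y)*y + y = y*(-3 + y) + y = y + y*(-3 + y))
n(B) = -4*B (n(B) = -5*B + B = -4*B)
I(K) = 0 (I(K) = -8*(-2 + 2)*(-5) = -8*0*(-5) = -4*0*(-5) = 0*(-5) = 0)
(I(7) + 4*12)*142 = (0 + 4*12)*142 = (0 + 48)*142 = 48*142 = 6816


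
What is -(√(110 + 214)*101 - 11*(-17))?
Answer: -2005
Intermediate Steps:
-(√(110 + 214)*101 - 11*(-17)) = -(√324*101 + 187) = -(18*101 + 187) = -(1818 + 187) = -1*2005 = -2005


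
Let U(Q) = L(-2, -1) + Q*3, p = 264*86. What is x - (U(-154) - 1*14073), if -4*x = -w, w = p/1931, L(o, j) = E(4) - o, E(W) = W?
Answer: 28061175/1931 ≈ 14532.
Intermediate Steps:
p = 22704
L(o, j) = 4 - o
U(Q) = 6 + 3*Q (U(Q) = (4 - 1*(-2)) + Q*3 = (4 + 2) + 3*Q = 6 + 3*Q)
w = 22704/1931 ≈ 11.758
x = 5676/1931 (x = -(-1)*22704/(4*1931) = -¼*(-22704/1931) = 5676/1931 ≈ 2.9394)
x - (U(-154) - 1*14073) = 5676/1931 - ((6 + 3*(-154)) - 1*14073) = 5676/1931 - ((6 - 462) - 14073) = 5676/1931 - (-456 - 14073) = 5676/1931 - 1*(-14529) = 5676/1931 + 14529 = 28061175/1931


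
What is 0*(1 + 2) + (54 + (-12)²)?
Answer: 198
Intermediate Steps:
0*(1 + 2) + (54 + (-12)²) = 0*3 + (54 + 144) = 0 + 198 = 198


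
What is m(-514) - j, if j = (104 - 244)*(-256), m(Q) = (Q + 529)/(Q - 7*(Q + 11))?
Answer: -107770865/3007 ≈ -35840.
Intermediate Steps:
m(Q) = (529 + Q)/(-77 - 6*Q) (m(Q) = (529 + Q)/(Q - 7*(11 + Q)) = (529 + Q)/(Q + (-77 - 7*Q)) = (529 + Q)/(-77 - 6*Q))
j = 35840 (j = -140*(-256) = 35840)
m(-514) - j = (-529 - 1*(-514))/(77 + 6*(-514)) - 1*35840 = (-529 + 514)/(77 - 3084) - 35840 = -15/(-3007) - 35840 = -1/3007*(-15) - 35840 = 15/3007 - 35840 = -107770865/3007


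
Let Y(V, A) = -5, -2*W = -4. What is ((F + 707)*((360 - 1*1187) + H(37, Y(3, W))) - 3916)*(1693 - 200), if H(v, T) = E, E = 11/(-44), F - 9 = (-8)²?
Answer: -969212303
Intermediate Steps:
W = 2 (W = -½*(-4) = 2)
F = 73 (F = 9 + (-8)² = 9 + 64 = 73)
E = -¼ (E = 11*(-1/44) = -¼ ≈ -0.25000)
H(v, T) = -¼
((F + 707)*((360 - 1*1187) + H(37, Y(3, W))) - 3916)*(1693 - 200) = ((73 + 707)*((360 - 1*1187) - ¼) - 3916)*(1693 - 200) = (780*((360 - 1187) - ¼) - 3916)*1493 = (780*(-827 - ¼) - 3916)*1493 = (780*(-3309/4) - 3916)*1493 = (-645255 - 3916)*1493 = -649171*1493 = -969212303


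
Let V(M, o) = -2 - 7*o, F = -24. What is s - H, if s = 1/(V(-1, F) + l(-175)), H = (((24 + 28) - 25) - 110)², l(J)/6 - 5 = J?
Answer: -5883207/854 ≈ -6889.0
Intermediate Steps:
l(J) = 30 + 6*J
H = 6889 (H = ((52 - 25) - 110)² = (27 - 110)² = (-83)² = 6889)
s = -1/854 (s = 1/((-2 - 7*(-24)) + (30 + 6*(-175))) = 1/((-2 + 168) + (30 - 1050)) = 1/(166 - 1020) = 1/(-854) = -1/854 ≈ -0.0011710)
s - H = -1/854 - 1*6889 = -1/854 - 6889 = -5883207/854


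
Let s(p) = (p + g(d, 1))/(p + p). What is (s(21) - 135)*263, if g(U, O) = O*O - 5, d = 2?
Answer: -1486739/42 ≈ -35399.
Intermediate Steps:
g(U, O) = -5 + O² (g(U, O) = O² - 5 = -5 + O²)
s(p) = (-4 + p)/(2*p) (s(p) = (p + (-5 + 1²))/(p + p) = (p + (-5 + 1))/((2*p)) = (p - 4)*(1/(2*p)) = (-4 + p)*(1/(2*p)) = (-4 + p)/(2*p))
(s(21) - 135)*263 = ((½)*(-4 + 21)/21 - 135)*263 = ((½)*(1/21)*17 - 135)*263 = (17/42 - 135)*263 = -5653/42*263 = -1486739/42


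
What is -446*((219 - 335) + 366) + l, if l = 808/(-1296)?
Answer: -18063101/162 ≈ -1.1150e+5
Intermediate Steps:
l = -101/162 (l = 808*(-1/1296) = -101/162 ≈ -0.62346)
-446*((219 - 335) + 366) + l = -446*((219 - 335) + 366) - 101/162 = -446*(-116 + 366) - 101/162 = -446*250 - 101/162 = -111500 - 101/162 = -18063101/162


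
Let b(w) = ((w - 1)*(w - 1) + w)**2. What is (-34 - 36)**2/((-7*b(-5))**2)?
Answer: 100/923521 ≈ 0.00010828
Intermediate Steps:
b(w) = (w + (-1 + w)**2)**2 (b(w) = ((-1 + w)*(-1 + w) + w)**2 = ((-1 + w)**2 + w)**2 = (w + (-1 + w)**2)**2)
(-34 - 36)**2/((-7*b(-5))**2) = (-34 - 36)**2/((-7*(-5 + (-1 - 5)**2)**2)**2) = (-70)**2/((-7*(-5 + (-6)**2)**2)**2) = 4900/((-7*(-5 + 36)**2)**2) = 4900/((-7*31**2)**2) = 4900/((-7*961)**2) = 4900/((-6727)**2) = 4900/45252529 = 4900*(1/45252529) = 100/923521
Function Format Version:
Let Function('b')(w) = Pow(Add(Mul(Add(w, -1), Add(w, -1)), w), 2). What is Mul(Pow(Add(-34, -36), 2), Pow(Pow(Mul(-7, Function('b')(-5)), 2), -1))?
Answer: Rational(100, 923521) ≈ 0.00010828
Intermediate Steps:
Function('b')(w) = Pow(Add(w, Pow(Add(-1, w), 2)), 2) (Function('b')(w) = Pow(Add(Mul(Add(-1, w), Add(-1, w)), w), 2) = Pow(Add(Pow(Add(-1, w), 2), w), 2) = Pow(Add(w, Pow(Add(-1, w), 2)), 2))
Mul(Pow(Add(-34, -36), 2), Pow(Pow(Mul(-7, Function('b')(-5)), 2), -1)) = Mul(Pow(Add(-34, -36), 2), Pow(Pow(Mul(-7, Pow(Add(-5, Pow(Add(-1, -5), 2)), 2)), 2), -1)) = Mul(Pow(-70, 2), Pow(Pow(Mul(-7, Pow(Add(-5, Pow(-6, 2)), 2)), 2), -1)) = Mul(4900, Pow(Pow(Mul(-7, Pow(Add(-5, 36), 2)), 2), -1)) = Mul(4900, Pow(Pow(Mul(-7, Pow(31, 2)), 2), -1)) = Mul(4900, Pow(Pow(Mul(-7, 961), 2), -1)) = Mul(4900, Pow(Pow(-6727, 2), -1)) = Mul(4900, Pow(45252529, -1)) = Mul(4900, Rational(1, 45252529)) = Rational(100, 923521)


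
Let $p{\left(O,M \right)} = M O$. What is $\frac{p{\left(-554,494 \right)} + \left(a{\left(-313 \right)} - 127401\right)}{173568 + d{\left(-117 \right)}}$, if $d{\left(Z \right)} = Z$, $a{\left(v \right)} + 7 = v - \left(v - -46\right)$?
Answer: $- \frac{133710}{57817} \approx -2.3126$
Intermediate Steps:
$a{\left(v \right)} = -53$ ($a{\left(v \right)} = -7 + \left(v - \left(v - -46\right)\right) = -7 + \left(v - \left(v + 46\right)\right) = -7 + \left(v - \left(46 + v\right)\right) = -7 - 46 = -53$)
$\frac{p{\left(-554,494 \right)} + \left(a{\left(-313 \right)} - 127401\right)}{173568 + d{\left(-117 \right)}} = \frac{494 \left(-554\right) - 127454}{173568 - 117} = \frac{-273676 - 127454}{173451} = \left(-401130\right) \frac{1}{173451} = - \frac{133710}{57817}$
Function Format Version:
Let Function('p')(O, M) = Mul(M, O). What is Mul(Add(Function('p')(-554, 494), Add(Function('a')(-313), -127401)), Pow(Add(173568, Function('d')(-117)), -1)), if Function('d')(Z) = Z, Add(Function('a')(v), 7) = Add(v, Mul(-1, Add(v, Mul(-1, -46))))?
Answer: Rational(-133710, 57817) ≈ -2.3126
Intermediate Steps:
Function('a')(v) = -53 (Function('a')(v) = Add(-7, Add(v, Mul(-1, Add(v, Mul(-1, -46))))) = Add(-7, Add(v, Mul(-1, Add(v, 46)))) = Add(-7, Add(v, Mul(-1, Add(46, v)))) = Add(-7, Add(v, Add(-46, Mul(-1, v)))) = Add(-7, -46) = -53)
Mul(Add(Function('p')(-554, 494), Add(Function('a')(-313), -127401)), Pow(Add(173568, Function('d')(-117)), -1)) = Mul(Add(Mul(494, -554), Add(-53, -127401)), Pow(Add(173568, -117), -1)) = Mul(Add(-273676, -127454), Pow(173451, -1)) = Mul(-401130, Rational(1, 173451)) = Rational(-133710, 57817)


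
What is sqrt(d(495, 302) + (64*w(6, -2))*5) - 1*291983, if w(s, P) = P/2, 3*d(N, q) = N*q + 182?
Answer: -291983 + 2*sqrt(111534)/3 ≈ -2.9176e+5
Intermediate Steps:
d(N, q) = 182/3 + N*q/3 (d(N, q) = (N*q + 182)/3 = (182 + N*q)/3 = 182/3 + N*q/3)
w(s, P) = P/2 (w(s, P) = P*(1/2) = P/2)
sqrt(d(495, 302) + (64*w(6, -2))*5) - 1*291983 = sqrt((182/3 + (1/3)*495*302) + (64*((1/2)*(-2)))*5) - 1*291983 = sqrt((182/3 + 49830) + (64*(-1))*5) - 291983 = sqrt(149672/3 - 64*5) - 291983 = sqrt(149672/3 - 320) - 291983 = sqrt(148712/3) - 291983 = 2*sqrt(111534)/3 - 291983 = -291983 + 2*sqrt(111534)/3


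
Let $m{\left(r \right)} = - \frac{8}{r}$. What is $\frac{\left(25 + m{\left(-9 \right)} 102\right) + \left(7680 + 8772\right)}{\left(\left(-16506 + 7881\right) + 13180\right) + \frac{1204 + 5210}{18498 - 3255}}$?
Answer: $\frac{252540943}{69438279} \approx 3.6369$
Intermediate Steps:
$\frac{\left(25 + m{\left(-9 \right)} 102\right) + \left(7680 + 8772\right)}{\left(\left(-16506 + 7881\right) + 13180\right) + \frac{1204 + 5210}{18498 - 3255}} = \frac{\left(25 + - \frac{8}{-9} \cdot 102\right) + \left(7680 + 8772\right)}{\left(\left(-16506 + 7881\right) + 13180\right) + \frac{1204 + 5210}{18498 - 3255}} = \frac{\left(25 + \left(-8\right) \left(- \frac{1}{9}\right) 102\right) + 16452}{\left(-8625 + 13180\right) + \frac{6414}{15243}} = \frac{\left(25 + \frac{8}{9} \cdot 102\right) + 16452}{4555 + 6414 \cdot \frac{1}{15243}} = \frac{\left(25 + \frac{272}{3}\right) + 16452}{4555 + \frac{2138}{5081}} = \frac{\frac{347}{3} + 16452}{\frac{23146093}{5081}} = \frac{49703}{3} \cdot \frac{5081}{23146093} = \frac{252540943}{69438279}$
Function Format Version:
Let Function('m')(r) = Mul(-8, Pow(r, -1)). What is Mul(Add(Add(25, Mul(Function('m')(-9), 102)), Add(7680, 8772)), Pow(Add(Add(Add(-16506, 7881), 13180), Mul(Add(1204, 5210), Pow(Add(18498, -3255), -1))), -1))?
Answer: Rational(252540943, 69438279) ≈ 3.6369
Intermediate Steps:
Mul(Add(Add(25, Mul(Function('m')(-9), 102)), Add(7680, 8772)), Pow(Add(Add(Add(-16506, 7881), 13180), Mul(Add(1204, 5210), Pow(Add(18498, -3255), -1))), -1)) = Mul(Add(Add(25, Mul(Mul(-8, Pow(-9, -1)), 102)), Add(7680, 8772)), Pow(Add(Add(Add(-16506, 7881), 13180), Mul(Add(1204, 5210), Pow(Add(18498, -3255), -1))), -1)) = Mul(Add(Add(25, Mul(Mul(-8, Rational(-1, 9)), 102)), 16452), Pow(Add(Add(-8625, 13180), Mul(6414, Pow(15243, -1))), -1)) = Mul(Add(Add(25, Mul(Rational(8, 9), 102)), 16452), Pow(Add(4555, Mul(6414, Rational(1, 15243))), -1)) = Mul(Add(Add(25, Rational(272, 3)), 16452), Pow(Add(4555, Rational(2138, 5081)), -1)) = Mul(Add(Rational(347, 3), 16452), Pow(Rational(23146093, 5081), -1)) = Mul(Rational(49703, 3), Rational(5081, 23146093)) = Rational(252540943, 69438279)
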